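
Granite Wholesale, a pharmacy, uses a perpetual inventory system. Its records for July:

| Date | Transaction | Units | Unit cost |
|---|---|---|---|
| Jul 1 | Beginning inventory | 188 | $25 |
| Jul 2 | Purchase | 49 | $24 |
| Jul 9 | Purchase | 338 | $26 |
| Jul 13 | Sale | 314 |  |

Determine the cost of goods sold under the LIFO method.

Jul 13, 314 sold [LIFO — newest first]: 314 @ $26 = $8,164
Ending inventory: 188 @ $25 + 49 @ $24 + 24 @ $26 = $6,500
Check: goods available $14,664 = COGS $8,164 + ending $6,500

COGS = $8,164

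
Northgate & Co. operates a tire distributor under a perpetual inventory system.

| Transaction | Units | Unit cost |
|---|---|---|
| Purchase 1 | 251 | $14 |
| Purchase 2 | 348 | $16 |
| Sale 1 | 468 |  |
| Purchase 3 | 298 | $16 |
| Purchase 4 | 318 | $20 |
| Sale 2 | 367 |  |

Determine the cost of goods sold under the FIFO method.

COGS = $12,858

Sale 1 (468) [FIFO — oldest first]: 251 @ $14 + 217 @ $16 = $6,986
Sale 2 (367) [FIFO — oldest first]: 131 @ $16 + 236 @ $16 = $5,872
Total COGS = $6,986 + $5,872 = $12,858
Ending inventory: 62 @ $16 + 318 @ $20 = $7,352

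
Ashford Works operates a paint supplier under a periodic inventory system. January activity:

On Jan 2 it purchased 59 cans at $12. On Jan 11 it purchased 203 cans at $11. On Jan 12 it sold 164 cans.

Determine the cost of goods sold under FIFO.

Jan 12, 164 sold [FIFO — oldest first]: 59 @ $12 + 105 @ $11 = $1,863
Ending inventory: 98 @ $11 = $1,078
Check: goods available $2,941 = COGS $1,863 + ending $1,078

COGS = $1,863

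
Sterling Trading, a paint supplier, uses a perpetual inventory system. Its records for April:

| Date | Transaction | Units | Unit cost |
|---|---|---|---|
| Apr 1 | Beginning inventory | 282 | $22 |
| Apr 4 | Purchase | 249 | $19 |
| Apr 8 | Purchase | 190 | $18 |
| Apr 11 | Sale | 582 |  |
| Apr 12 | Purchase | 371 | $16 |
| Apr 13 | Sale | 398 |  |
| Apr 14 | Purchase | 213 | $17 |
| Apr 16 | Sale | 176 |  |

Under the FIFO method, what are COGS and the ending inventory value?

COGS = $21,379; ending inventory = $2,533

Apr 11, 582 sold [FIFO — oldest first]: 282 @ $22 + 249 @ $19 + 51 @ $18 = $11,853
Apr 13, 398 sold [FIFO — oldest first]: 139 @ $18 + 259 @ $16 = $6,646
Apr 16, 176 sold [FIFO — oldest first]: 112 @ $16 + 64 @ $17 = $2,880
Total COGS = $11,853 + $6,646 + $2,880 = $21,379
Ending inventory: 149 @ $17 = $2,533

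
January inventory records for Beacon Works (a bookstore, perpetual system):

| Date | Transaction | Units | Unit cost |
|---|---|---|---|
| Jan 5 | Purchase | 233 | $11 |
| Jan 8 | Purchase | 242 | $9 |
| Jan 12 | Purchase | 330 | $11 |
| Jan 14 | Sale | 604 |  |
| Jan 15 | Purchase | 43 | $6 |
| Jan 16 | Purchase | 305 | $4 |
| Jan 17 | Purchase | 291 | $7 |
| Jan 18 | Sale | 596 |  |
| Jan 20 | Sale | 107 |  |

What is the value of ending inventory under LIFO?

Ending inventory = $1,507

Jan 14, 604 sold [LIFO — newest first]: 330 @ $11 + 242 @ $9 + 32 @ $11 = $6,160
Jan 18, 596 sold [LIFO — newest first]: 291 @ $7 + 305 @ $4 = $3,257
Jan 20, 107 sold [LIFO — newest first]: 43 @ $6 + 64 @ $11 = $962
Total COGS = $6,160 + $3,257 + $962 = $10,379
Ending inventory: 137 @ $11 = $1,507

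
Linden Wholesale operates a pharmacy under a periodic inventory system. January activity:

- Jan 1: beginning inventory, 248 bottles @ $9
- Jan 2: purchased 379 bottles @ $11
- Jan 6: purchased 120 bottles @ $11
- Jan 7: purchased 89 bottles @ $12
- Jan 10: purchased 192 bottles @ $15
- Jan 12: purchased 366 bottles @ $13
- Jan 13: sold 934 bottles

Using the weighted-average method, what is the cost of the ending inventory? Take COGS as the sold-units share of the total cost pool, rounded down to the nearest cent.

Ending inventory = $5,420.68

Jan 13, sell 934: 934/1394 × $16,427.00 → $11,006.32
Ending inventory (cost pool remaining) = $5,420.68
Check: goods available $16,427.00 = COGS $11,006.32 + ending $5,420.68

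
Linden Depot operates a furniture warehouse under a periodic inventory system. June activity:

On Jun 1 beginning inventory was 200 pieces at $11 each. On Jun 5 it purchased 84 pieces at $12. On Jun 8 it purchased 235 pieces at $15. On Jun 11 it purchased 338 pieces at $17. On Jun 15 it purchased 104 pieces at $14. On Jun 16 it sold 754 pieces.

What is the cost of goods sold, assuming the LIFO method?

Jun 16, 754 sold [LIFO — newest first]: 104 @ $14 + 338 @ $17 + 235 @ $15 + 77 @ $12 = $11,651
Ending inventory: 200 @ $11 + 7 @ $12 = $2,284
Check: goods available $13,935 = COGS $11,651 + ending $2,284

COGS = $11,651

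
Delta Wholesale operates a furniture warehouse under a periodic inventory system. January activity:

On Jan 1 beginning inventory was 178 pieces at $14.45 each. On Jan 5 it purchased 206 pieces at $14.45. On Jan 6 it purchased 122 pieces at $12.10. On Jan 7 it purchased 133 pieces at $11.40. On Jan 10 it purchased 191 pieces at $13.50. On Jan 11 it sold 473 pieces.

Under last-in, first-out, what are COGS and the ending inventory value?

COGS = $5,961.05; ending inventory = $5,158.65

Jan 11, 473 sold [LIFO — newest first]: 191 @ $13.50 + 133 @ $11.40 + 122 @ $12.10 + 27 @ $14.45 = $5,961.05
Ending inventory: 178 @ $14.45 + 179 @ $14.45 = $5,158.65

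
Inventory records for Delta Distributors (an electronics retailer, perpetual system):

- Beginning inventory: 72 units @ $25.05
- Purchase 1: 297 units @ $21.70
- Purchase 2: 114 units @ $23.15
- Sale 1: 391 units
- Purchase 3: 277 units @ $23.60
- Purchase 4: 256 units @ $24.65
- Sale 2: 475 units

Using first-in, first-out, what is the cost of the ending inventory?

Ending inventory = $3,697.50

Sale 1 (391) [FIFO — oldest first]: 72 @ $25.05 + 297 @ $21.70 + 22 @ $23.15 = $8,757.80
Sale 2 (475) [FIFO — oldest first]: 92 @ $23.15 + 277 @ $23.60 + 106 @ $24.65 = $11,279.90
Total COGS = $8,757.80 + $11,279.90 = $20,037.70
Ending inventory: 150 @ $24.65 = $3,697.50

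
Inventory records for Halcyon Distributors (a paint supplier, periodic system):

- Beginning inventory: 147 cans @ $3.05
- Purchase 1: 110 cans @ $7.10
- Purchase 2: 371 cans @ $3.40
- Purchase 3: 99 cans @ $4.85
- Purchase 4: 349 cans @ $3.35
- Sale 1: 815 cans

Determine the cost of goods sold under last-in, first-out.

COGS = $2,897.10

Sale 1 (815) [LIFO — newest first]: 349 @ $3.35 + 99 @ $4.85 + 367 @ $3.40 = $2,897.10
Ending inventory: 147 @ $3.05 + 110 @ $7.10 + 4 @ $3.40 = $1,242.95
Check: goods available $4,140.05 = COGS $2,897.10 + ending $1,242.95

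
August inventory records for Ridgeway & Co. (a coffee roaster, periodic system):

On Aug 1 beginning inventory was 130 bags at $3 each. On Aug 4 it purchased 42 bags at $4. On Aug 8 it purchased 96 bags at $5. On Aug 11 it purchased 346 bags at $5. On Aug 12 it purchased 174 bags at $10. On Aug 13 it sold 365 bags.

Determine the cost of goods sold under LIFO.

COGS = $2,695

Aug 13, 365 sold [LIFO — newest first]: 174 @ $10 + 191 @ $5 = $2,695
Ending inventory: 130 @ $3 + 42 @ $4 + 96 @ $5 + 155 @ $5 = $1,813
Check: goods available $4,508 = COGS $2,695 + ending $1,813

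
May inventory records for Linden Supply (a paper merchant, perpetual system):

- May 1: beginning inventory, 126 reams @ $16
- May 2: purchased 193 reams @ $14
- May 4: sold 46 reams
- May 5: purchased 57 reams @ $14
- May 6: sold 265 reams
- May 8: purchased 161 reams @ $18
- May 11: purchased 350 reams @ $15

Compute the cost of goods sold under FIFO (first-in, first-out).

COGS = $4,606

May 4, 46 sold [FIFO — oldest first]: 46 @ $16 = $736
May 6, 265 sold [FIFO — oldest first]: 80 @ $16 + 185 @ $14 = $3,870
Total COGS = $736 + $3,870 = $4,606
Ending inventory: 8 @ $14 + 57 @ $14 + 161 @ $18 + 350 @ $15 = $9,058
Check: goods available $13,664 = COGS $4,606 + ending $9,058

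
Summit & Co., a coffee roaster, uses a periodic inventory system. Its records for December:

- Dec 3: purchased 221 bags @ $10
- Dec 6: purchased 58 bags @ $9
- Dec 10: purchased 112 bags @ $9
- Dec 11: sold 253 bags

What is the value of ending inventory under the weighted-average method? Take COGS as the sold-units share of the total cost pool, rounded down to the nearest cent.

Dec 11, sell 253: 253/391 × $3,740.00 → $2,420.00
Ending inventory (cost pool remaining) = $1,320.00

Ending inventory = $1,320.00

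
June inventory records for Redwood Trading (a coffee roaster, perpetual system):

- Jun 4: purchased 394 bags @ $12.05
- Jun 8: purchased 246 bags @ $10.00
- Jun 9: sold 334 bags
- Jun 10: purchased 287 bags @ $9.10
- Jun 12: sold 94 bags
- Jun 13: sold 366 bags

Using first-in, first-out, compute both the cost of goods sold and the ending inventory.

COGS = $8,609.10; ending inventory = $1,210.30

Jun 9, 334 sold [FIFO — oldest first]: 334 @ $12.05 = $4,024.70
Jun 12, 94 sold [FIFO — oldest first]: 60 @ $12.05 + 34 @ $10.00 = $1,063.00
Jun 13, 366 sold [FIFO — oldest first]: 212 @ $10.00 + 154 @ $9.10 = $3,521.40
Total COGS = $4,024.70 + $1,063.00 + $3,521.40 = $8,609.10
Ending inventory: 133 @ $9.10 = $1,210.30
Check: goods available $9,819.40 = COGS $8,609.10 + ending $1,210.30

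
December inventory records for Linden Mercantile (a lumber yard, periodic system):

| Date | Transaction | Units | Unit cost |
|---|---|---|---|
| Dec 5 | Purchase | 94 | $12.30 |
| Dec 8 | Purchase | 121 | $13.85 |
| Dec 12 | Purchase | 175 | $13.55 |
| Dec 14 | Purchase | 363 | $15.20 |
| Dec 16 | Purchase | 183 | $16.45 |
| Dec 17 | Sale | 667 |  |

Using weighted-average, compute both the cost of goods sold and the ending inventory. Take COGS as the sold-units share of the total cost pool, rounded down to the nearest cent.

COGS = $9,784.98; ending inventory = $3,946.27

Dec 17, sell 667: 667/936 × $13,731.25 → $9,784.98
Ending inventory (cost pool remaining) = $3,946.27
Check: goods available $13,731.25 = COGS $9,784.98 + ending $3,946.27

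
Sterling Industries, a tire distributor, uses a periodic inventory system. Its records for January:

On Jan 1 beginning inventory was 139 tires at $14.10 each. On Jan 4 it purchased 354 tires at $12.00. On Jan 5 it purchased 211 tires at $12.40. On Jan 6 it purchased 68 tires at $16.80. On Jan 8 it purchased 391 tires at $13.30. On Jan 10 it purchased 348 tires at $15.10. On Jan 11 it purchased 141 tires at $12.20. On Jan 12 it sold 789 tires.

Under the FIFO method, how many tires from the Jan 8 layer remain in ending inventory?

374

Jan 12, 789 sold [FIFO — oldest first]: 139 @ $14.10 + 354 @ $12.00 + 211 @ $12.40 + 68 @ $16.80 + 17 @ $13.30 = $10,192.80
Ending inventory: 374 @ $13.30 + 348 @ $15.10 + 141 @ $12.20 = $11,949.20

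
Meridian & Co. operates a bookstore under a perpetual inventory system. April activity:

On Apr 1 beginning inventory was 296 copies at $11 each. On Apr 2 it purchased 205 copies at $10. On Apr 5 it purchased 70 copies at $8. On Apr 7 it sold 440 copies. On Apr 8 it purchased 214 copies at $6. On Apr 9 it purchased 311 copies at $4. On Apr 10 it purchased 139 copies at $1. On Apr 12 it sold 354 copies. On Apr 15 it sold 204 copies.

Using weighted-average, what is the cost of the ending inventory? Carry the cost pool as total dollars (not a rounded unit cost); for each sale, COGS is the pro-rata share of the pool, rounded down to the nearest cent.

Ending inventory = $1,196.27

After Apr 1: 296 on hand, pool $3,256.00 (≈ $11.0000 each)
After Apr 2: 501 on hand, pool $5,306.00 (≈ $10.5908 each)
After Apr 5: 571 on hand, pool $5,866.00 (≈ $10.2732 each)
Apr 7, sell 440: 440/571 × $5,866.00 → $4,520.21
After Apr 8: 345 on hand, pool $2,629.79 (≈ $7.6226 each)
After Apr 9: 656 on hand, pool $3,873.79 (≈ $5.9052 each)
After Apr 10: 795 on hand, pool $4,012.79 (≈ $5.0475 each)
Apr 12, sell 354: 354/795 × $4,012.79 → $1,786.82
Apr 15, sell 204: 204/441 × $2,225.97 → $1,029.70
Total COGS = $4,520.21 + $1,786.82 + $1,029.70 = $7,336.73
Ending inventory (cost pool remaining) = $1,196.27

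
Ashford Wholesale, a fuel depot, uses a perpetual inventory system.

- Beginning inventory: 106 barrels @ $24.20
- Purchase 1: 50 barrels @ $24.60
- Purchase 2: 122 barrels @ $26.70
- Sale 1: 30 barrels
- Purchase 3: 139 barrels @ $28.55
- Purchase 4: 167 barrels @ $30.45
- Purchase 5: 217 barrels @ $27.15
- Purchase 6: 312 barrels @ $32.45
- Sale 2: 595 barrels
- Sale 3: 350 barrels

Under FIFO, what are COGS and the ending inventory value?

Sale 1 (30) [FIFO — oldest first]: 30 @ $24.20 = $726.00
Sale 2 (595) [FIFO — oldest first]: 76 @ $24.20 + 50 @ $24.60 + 122 @ $26.70 + 139 @ $28.55 + 167 @ $30.45 + 41 @ $27.15 = $16,493.35
Sale 3 (350) [FIFO — oldest first]: 176 @ $27.15 + 174 @ $32.45 = $10,424.70
Total COGS = $726.00 + $16,493.35 + $10,424.70 = $27,644.05
Ending inventory: 138 @ $32.45 = $4,478.10

COGS = $27,644.05; ending inventory = $4,478.10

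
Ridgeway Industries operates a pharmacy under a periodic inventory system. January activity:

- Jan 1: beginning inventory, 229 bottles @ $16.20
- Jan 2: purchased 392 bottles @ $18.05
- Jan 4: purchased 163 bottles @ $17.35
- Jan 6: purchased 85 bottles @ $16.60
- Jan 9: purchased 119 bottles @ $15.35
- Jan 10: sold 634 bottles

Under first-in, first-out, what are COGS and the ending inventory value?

COGS = $11,010.95; ending inventory = $5,840.15

Jan 10, 634 sold [FIFO — oldest first]: 229 @ $16.20 + 392 @ $18.05 + 13 @ $17.35 = $11,010.95
Ending inventory: 150 @ $17.35 + 85 @ $16.60 + 119 @ $15.35 = $5,840.15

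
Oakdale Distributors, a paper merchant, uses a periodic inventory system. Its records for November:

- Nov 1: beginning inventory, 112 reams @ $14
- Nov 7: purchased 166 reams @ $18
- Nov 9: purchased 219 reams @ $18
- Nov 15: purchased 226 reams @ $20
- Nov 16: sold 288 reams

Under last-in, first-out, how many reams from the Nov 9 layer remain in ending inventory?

157

Nov 16, 288 sold [LIFO — newest first]: 226 @ $20 + 62 @ $18 = $5,636
Ending inventory: 112 @ $14 + 166 @ $18 + 157 @ $18 = $7,382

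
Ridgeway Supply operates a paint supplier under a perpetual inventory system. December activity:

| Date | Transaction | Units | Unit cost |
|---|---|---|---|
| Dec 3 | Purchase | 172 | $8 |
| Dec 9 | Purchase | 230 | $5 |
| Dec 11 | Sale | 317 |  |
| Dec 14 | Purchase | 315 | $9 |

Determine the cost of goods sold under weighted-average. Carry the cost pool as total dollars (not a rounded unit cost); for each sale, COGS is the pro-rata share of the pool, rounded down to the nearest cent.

After Dec 3: 172 on hand, pool $1,376.00 (≈ $8.0000 each)
After Dec 9: 402 on hand, pool $2,526.00 (≈ $6.2836 each)
Dec 11, sell 317: 317/402 × $2,526.00 → $1,991.89
After Dec 14: 400 on hand, pool $3,369.11 (≈ $8.4228 each)
Ending inventory (cost pool remaining) = $3,369.11

COGS = $1,991.89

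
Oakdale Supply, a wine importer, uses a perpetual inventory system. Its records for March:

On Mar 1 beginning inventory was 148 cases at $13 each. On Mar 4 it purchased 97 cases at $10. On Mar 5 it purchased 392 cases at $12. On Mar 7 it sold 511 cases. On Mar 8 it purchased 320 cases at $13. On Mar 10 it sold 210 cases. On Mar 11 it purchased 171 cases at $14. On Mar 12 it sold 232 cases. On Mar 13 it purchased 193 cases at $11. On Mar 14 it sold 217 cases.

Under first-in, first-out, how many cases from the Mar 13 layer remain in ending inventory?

Mar 7, 511 sold [FIFO — oldest first]: 148 @ $13 + 97 @ $10 + 266 @ $12 = $6,086
Mar 10, 210 sold [FIFO — oldest first]: 126 @ $12 + 84 @ $13 = $2,604
Mar 12, 232 sold [FIFO — oldest first]: 232 @ $13 = $3,016
Mar 14, 217 sold [FIFO — oldest first]: 4 @ $13 + 171 @ $14 + 42 @ $11 = $2,908
Total COGS = $6,086 + $2,604 + $3,016 + $2,908 = $14,614
Ending inventory: 151 @ $11 = $1,661
Check: goods available $16,275 = COGS $14,614 + ending $1,661

151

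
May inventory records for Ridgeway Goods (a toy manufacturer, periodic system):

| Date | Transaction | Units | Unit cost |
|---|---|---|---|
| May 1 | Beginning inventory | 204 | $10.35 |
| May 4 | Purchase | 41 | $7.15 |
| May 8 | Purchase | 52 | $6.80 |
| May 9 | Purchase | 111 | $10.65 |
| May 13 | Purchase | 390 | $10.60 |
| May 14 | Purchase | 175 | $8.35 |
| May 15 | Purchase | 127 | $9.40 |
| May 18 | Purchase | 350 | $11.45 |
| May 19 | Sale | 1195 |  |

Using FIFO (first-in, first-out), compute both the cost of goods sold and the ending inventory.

May 19, 1195 sold [FIFO — oldest first]: 204 @ $10.35 + 41 @ $7.15 + 52 @ $6.80 + 111 @ $10.65 + 390 @ $10.60 + 175 @ $8.35 + 127 @ $9.40 + 95 @ $11.45 = $11,817.10
Ending inventory: 255 @ $11.45 = $2,919.75
Check: goods available $14,736.85 = COGS $11,817.10 + ending $2,919.75

COGS = $11,817.10; ending inventory = $2,919.75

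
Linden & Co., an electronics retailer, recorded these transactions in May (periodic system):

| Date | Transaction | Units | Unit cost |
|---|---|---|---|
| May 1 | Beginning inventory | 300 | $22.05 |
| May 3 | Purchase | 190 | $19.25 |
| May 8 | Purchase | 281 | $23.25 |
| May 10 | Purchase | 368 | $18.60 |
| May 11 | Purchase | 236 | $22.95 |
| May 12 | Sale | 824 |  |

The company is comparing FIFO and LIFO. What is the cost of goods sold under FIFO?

COGS = $17,791.55

FIFO COGS: 300 @ $22.05 + 190 @ $19.25 + 281 @ $23.25 + 53 @ $18.60 = $17,791.55
LIFO COGS: 236 @ $22.95 + 368 @ $18.60 + 220 @ $23.25 = $17,376.00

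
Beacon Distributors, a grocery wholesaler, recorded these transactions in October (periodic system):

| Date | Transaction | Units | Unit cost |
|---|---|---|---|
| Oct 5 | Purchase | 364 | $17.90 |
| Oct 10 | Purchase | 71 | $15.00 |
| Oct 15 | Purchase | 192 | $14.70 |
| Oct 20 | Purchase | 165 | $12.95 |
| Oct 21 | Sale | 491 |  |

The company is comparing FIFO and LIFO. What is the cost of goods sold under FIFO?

COGS = $8,403.80

FIFO COGS: 364 @ $17.90 + 71 @ $15.00 + 56 @ $14.70 = $8,403.80
LIFO COGS: 165 @ $12.95 + 192 @ $14.70 + 71 @ $15.00 + 63 @ $17.90 = $7,151.85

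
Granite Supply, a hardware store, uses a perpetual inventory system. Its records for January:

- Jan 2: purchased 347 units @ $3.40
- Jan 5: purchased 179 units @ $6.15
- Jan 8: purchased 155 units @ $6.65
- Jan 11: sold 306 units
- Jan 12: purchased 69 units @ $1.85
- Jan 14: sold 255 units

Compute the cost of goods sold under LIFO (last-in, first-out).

COGS = $2,796.45

Jan 11, 306 sold [LIFO — newest first]: 155 @ $6.65 + 151 @ $6.15 = $1,959.40
Jan 14, 255 sold [LIFO — newest first]: 69 @ $1.85 + 28 @ $6.15 + 158 @ $3.40 = $837.05
Total COGS = $1,959.40 + $837.05 = $2,796.45
Ending inventory: 189 @ $3.40 = $642.60
Check: goods available $3,439.05 = COGS $2,796.45 + ending $642.60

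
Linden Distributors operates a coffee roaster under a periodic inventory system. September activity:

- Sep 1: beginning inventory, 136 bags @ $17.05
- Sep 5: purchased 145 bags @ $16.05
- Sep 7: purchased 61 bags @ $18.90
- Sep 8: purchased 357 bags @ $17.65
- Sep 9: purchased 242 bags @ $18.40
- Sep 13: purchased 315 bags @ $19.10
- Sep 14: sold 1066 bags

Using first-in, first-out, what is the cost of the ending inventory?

Sep 14, 1066 sold [FIFO — oldest first]: 136 @ $17.05 + 145 @ $16.05 + 61 @ $18.90 + 357 @ $17.65 + 242 @ $18.40 + 125 @ $19.10 = $18,940.30
Ending inventory: 190 @ $19.10 = $3,629.00
Check: goods available $22,569.30 = COGS $18,940.30 + ending $3,629.00

Ending inventory = $3,629.00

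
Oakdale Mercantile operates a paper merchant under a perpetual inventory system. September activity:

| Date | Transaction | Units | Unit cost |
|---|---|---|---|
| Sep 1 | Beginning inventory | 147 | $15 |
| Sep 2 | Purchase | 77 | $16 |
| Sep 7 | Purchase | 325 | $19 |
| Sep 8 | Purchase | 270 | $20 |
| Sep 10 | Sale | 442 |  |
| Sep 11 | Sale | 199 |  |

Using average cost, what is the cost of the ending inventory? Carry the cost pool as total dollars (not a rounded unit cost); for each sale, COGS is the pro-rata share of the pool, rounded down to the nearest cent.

Ending inventory = $3,262.69

After Sep 1: 147 on hand, pool $2,205.00 (≈ $15.0000 each)
After Sep 2: 224 on hand, pool $3,437.00 (≈ $15.3438 each)
After Sep 7: 549 on hand, pool $9,612.00 (≈ $17.5082 each)
After Sep 8: 819 on hand, pool $15,012.00 (≈ $18.3297 each)
Sep 10, sell 442: 442/819 × $15,012.00 → $8,101.71
Sep 11, sell 199: 199/377 × $6,910.29 → $3,647.60
Total COGS = $8,101.71 + $3,647.60 = $11,749.31
Ending inventory (cost pool remaining) = $3,262.69
Check: goods available $15,012.00 = COGS $11,749.31 + ending $3,262.69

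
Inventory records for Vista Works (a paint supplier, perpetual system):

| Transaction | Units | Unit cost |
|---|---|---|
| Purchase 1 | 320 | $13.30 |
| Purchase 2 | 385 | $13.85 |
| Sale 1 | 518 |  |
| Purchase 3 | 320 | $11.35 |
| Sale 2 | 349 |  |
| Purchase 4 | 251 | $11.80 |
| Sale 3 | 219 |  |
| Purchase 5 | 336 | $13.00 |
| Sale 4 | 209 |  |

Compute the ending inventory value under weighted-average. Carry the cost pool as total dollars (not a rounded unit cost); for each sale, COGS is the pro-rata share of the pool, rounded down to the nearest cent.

After Purchase 1: 320 on hand, pool $4,256.00 (≈ $13.3000 each)
After Purchase 2: 705 on hand, pool $9,588.25 (≈ $13.6004 each)
Sale 1, sell 518: 518/705 × $9,588.25 → $7,044.98
After Purchase 3: 507 on hand, pool $6,175.27 (≈ $12.1800 each)
Sale 2, sell 349: 349/507 × $6,175.27 → $4,250.82
After Purchase 4: 409 on hand, pool $4,886.25 (≈ $11.9468 each)
Sale 3, sell 219: 219/409 × $4,886.25 → $2,616.35
After Purchase 5: 526 on hand, pool $6,637.90 (≈ $12.6196 each)
Sale 4, sell 209: 209/526 × $6,637.90 → $2,637.49
Total COGS = $7,044.98 + $4,250.82 + $2,616.35 + $2,637.49 = $16,549.64
Ending inventory (cost pool remaining) = $4,000.41
Check: goods available $20,550.05 = COGS $16,549.64 + ending $4,000.41

Ending inventory = $4,000.41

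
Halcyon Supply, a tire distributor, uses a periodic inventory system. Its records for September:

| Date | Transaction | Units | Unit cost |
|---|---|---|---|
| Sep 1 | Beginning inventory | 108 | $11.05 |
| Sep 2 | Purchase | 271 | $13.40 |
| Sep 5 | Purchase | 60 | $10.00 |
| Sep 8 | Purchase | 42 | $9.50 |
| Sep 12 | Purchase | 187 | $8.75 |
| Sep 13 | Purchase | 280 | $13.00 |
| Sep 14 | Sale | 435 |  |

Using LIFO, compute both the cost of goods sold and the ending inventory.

Sep 14, 435 sold [LIFO — newest first]: 280 @ $13.00 + 155 @ $8.75 = $4,996.25
Ending inventory: 108 @ $11.05 + 271 @ $13.40 + 60 @ $10.00 + 42 @ $9.50 + 32 @ $8.75 = $6,103.80

COGS = $4,996.25; ending inventory = $6,103.80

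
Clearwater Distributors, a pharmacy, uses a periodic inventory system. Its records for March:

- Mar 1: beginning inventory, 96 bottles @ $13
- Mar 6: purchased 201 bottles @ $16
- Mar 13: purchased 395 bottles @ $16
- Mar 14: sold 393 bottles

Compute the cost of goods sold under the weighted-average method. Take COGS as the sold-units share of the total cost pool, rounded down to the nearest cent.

COGS = $6,124.43

Mar 14, sell 393: 393/692 × $10,784.00 → $6,124.43
Ending inventory (cost pool remaining) = $4,659.57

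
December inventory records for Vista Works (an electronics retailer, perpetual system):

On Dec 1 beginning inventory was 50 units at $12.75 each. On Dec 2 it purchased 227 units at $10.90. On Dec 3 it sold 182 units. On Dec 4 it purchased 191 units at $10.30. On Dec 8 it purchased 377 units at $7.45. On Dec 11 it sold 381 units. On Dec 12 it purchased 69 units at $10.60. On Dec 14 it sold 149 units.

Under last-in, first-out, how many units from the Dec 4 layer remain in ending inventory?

Dec 3, 182 sold [LIFO — newest first]: 182 @ $10.90 = $1,983.80
Dec 11, 381 sold [LIFO — newest first]: 377 @ $7.45 + 4 @ $10.30 = $2,849.85
Dec 14, 149 sold [LIFO — newest first]: 69 @ $10.60 + 80 @ $10.30 = $1,555.40
Total COGS = $1,983.80 + $2,849.85 + $1,555.40 = $6,389.05
Ending inventory: 50 @ $12.75 + 45 @ $10.90 + 107 @ $10.30 = $2,230.10
Check: goods available $8,619.15 = COGS $6,389.05 + ending $2,230.10

107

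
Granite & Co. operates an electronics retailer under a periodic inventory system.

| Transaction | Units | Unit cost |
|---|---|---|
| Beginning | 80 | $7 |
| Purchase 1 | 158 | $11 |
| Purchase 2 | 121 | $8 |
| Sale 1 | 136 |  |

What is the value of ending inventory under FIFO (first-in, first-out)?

Sale 1 (136) [FIFO — oldest first]: 80 @ $7 + 56 @ $11 = $1,176
Ending inventory: 102 @ $11 + 121 @ $8 = $2,090

Ending inventory = $2,090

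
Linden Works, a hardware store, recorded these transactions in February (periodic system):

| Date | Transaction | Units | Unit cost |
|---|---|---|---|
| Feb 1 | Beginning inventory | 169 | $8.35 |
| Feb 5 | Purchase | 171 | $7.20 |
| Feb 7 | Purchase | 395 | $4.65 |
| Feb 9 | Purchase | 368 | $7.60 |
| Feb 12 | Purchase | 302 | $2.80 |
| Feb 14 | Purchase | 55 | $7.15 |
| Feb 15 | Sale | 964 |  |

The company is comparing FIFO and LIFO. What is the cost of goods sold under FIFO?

FIFO COGS: 169 @ $8.35 + 171 @ $7.20 + 395 @ $4.65 + 229 @ $7.60 = $6,219.50
LIFO COGS: 55 @ $7.15 + 302 @ $2.80 + 368 @ $7.60 + 239 @ $4.65 = $5,147.00

COGS = $6,219.50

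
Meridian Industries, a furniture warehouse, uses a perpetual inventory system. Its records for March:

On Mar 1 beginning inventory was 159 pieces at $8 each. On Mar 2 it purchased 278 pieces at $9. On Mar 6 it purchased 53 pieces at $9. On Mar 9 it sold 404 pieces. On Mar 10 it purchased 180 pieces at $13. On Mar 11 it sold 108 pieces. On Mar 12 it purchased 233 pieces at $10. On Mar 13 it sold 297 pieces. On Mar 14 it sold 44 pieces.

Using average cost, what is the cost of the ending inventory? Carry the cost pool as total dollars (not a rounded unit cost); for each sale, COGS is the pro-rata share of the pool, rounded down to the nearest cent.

Ending inventory = $532.37

After Mar 1: 159 on hand, pool $1,272.00 (≈ $8.0000 each)
After Mar 2: 437 on hand, pool $3,774.00 (≈ $8.6362 each)
After Mar 6: 490 on hand, pool $4,251.00 (≈ $8.6755 each)
Mar 9, sell 404: 404/490 × $4,251.00 → $3,504.90
After Mar 10: 266 on hand, pool $3,086.10 (≈ $11.6019 each)
Mar 11, sell 108: 108/266 × $3,086.10 → $1,253.00
After Mar 12: 391 on hand, pool $4,163.10 (≈ $10.6473 each)
Mar 13, sell 297: 297/391 × $4,163.10 → $3,162.25
Mar 14, sell 44: 44/94 × $1,000.85 → $468.48
Total COGS = $3,504.90 + $1,253.00 + $3,162.25 + $468.48 = $8,388.63
Ending inventory (cost pool remaining) = $532.37
Check: goods available $8,921.00 = COGS $8,388.63 + ending $532.37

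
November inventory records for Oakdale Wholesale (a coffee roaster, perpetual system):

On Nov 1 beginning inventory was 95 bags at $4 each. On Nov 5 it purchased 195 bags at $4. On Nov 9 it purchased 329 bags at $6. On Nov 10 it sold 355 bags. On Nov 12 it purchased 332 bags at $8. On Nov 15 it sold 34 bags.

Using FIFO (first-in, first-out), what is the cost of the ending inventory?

Ending inventory = $4,036

Nov 10, 355 sold [FIFO — oldest first]: 95 @ $4 + 195 @ $4 + 65 @ $6 = $1,550
Nov 15, 34 sold [FIFO — oldest first]: 34 @ $6 = $204
Total COGS = $1,550 + $204 = $1,754
Ending inventory: 230 @ $6 + 332 @ $8 = $4,036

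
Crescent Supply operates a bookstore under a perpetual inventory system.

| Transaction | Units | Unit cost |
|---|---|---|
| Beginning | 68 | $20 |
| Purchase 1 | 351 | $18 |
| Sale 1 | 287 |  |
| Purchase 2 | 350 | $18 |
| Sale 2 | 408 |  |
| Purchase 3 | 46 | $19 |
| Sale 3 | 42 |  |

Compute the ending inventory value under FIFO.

Sale 1 (287) [FIFO — oldest first]: 68 @ $20 + 219 @ $18 = $5,302
Sale 2 (408) [FIFO — oldest first]: 132 @ $18 + 276 @ $18 = $7,344
Sale 3 (42) [FIFO — oldest first]: 42 @ $18 = $756
Total COGS = $5,302 + $7,344 + $756 = $13,402
Ending inventory: 32 @ $18 + 46 @ $19 = $1,450
Check: goods available $14,852 = COGS $13,402 + ending $1,450

Ending inventory = $1,450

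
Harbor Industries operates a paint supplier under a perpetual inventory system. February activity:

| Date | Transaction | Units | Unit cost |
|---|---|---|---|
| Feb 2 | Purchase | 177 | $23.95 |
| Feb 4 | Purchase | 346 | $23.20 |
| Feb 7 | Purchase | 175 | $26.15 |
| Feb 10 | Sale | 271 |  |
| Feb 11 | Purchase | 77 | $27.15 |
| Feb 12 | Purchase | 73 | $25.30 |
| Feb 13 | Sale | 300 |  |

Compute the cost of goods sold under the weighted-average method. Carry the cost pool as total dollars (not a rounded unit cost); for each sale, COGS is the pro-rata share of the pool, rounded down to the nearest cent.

COGS = $13,943.44

After Feb 2: 177 on hand, pool $4,239.15 (≈ $23.9500 each)
After Feb 4: 523 on hand, pool $12,266.35 (≈ $23.4538 each)
After Feb 7: 698 on hand, pool $16,842.60 (≈ $24.1298 each)
Feb 10, sell 271: 271/698 × $16,842.60 → $6,539.17
After Feb 11: 504 on hand, pool $12,393.98 (≈ $24.5912 each)
After Feb 12: 577 on hand, pool $14,240.88 (≈ $24.6809 each)
Feb 13, sell 300: 300/577 × $14,240.88 → $7,404.27
Total COGS = $6,539.17 + $7,404.27 = $13,943.44
Ending inventory (cost pool remaining) = $6,836.61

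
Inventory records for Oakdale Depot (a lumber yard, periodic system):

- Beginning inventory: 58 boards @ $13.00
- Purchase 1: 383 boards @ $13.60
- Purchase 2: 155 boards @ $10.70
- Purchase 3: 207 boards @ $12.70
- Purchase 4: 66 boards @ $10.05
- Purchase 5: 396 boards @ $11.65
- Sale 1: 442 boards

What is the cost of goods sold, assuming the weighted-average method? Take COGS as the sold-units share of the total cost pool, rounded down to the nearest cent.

Sale 1, sell 442: 442/1265 × $15,526.90 → $5,425.20
Ending inventory (cost pool remaining) = $10,101.70

COGS = $5,425.20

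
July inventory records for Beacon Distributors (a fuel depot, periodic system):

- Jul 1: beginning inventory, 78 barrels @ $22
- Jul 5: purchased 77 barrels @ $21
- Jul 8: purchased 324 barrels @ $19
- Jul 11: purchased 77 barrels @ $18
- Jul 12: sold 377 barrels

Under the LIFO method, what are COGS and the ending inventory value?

COGS = $7,086; ending inventory = $3,789

Jul 12, 377 sold [LIFO — newest first]: 77 @ $18 + 300 @ $19 = $7,086
Ending inventory: 78 @ $22 + 77 @ $21 + 24 @ $19 = $3,789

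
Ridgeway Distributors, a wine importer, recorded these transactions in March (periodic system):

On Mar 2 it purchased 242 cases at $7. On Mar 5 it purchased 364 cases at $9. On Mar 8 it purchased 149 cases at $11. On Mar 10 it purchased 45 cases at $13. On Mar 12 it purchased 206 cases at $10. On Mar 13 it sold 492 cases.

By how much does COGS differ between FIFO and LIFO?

FIFO COGS: 242 @ $7 + 250 @ $9 = $3,944
LIFO COGS: 206 @ $10 + 45 @ $13 + 149 @ $11 + 92 @ $9 = $5,112
Difference = |$3,944 − $5,112| = $1,168

$1,168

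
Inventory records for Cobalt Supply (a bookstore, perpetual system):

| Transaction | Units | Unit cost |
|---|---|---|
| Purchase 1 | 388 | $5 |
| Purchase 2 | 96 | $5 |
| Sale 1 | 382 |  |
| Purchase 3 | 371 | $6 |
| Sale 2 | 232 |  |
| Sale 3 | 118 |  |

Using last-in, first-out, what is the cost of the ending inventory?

Ending inventory = $636

Sale 1 (382) [LIFO — newest first]: 96 @ $5 + 286 @ $5 = $1,910
Sale 2 (232) [LIFO — newest first]: 232 @ $6 = $1,392
Sale 3 (118) [LIFO — newest first]: 118 @ $6 = $708
Total COGS = $1,910 + $1,392 + $708 = $4,010
Ending inventory: 102 @ $5 + 21 @ $6 = $636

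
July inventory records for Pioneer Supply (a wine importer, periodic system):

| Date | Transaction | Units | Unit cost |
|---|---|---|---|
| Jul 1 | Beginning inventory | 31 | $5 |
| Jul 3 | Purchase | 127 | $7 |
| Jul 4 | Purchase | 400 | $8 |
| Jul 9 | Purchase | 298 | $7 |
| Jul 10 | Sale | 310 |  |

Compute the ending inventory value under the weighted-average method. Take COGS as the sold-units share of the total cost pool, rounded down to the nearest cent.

Ending inventory = $4,037.60

Jul 10, sell 310: 310/856 × $6,330.00 → $2,292.40
Ending inventory (cost pool remaining) = $4,037.60
Check: goods available $6,330.00 = COGS $2,292.40 + ending $4,037.60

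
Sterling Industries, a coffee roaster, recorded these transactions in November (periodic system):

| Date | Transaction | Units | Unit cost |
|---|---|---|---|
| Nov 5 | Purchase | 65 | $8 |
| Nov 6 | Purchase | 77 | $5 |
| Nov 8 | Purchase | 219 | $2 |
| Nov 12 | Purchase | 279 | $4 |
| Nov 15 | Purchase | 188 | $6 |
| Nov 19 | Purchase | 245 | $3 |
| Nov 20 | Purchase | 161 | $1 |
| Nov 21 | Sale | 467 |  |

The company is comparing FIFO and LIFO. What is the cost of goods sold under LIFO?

COGS = $1,262

FIFO COGS: 65 @ $8 + 77 @ $5 + 219 @ $2 + 106 @ $4 = $1,767
LIFO COGS: 161 @ $1 + 245 @ $3 + 61 @ $6 = $1,262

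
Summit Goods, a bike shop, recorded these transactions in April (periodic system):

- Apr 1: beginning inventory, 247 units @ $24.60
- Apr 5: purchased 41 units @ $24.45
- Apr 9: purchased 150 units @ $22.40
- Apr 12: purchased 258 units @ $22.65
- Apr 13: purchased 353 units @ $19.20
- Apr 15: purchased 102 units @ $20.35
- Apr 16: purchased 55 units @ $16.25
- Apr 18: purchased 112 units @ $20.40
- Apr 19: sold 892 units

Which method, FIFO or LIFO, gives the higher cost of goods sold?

FIFO COGS: 247 @ $24.60 + 41 @ $24.45 + 150 @ $22.40 + 258 @ $22.65 + 196 @ $19.20 = $20,045.55
LIFO COGS: 112 @ $20.40 + 55 @ $16.25 + 102 @ $20.35 + 353 @ $19.20 + 258 @ $22.65 + 12 @ $22.40 = $18,144.35

FIFO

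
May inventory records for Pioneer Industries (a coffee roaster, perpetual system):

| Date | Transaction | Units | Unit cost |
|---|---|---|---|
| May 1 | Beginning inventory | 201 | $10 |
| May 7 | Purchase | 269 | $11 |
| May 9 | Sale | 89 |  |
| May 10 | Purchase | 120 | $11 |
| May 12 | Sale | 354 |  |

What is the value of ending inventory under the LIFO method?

May 9, 89 sold [LIFO — newest first]: 89 @ $11 = $979
May 12, 354 sold [LIFO — newest first]: 120 @ $11 + 180 @ $11 + 54 @ $10 = $3,840
Total COGS = $979 + $3,840 = $4,819
Ending inventory: 147 @ $10 = $1,470
Check: goods available $6,289 = COGS $4,819 + ending $1,470

Ending inventory = $1,470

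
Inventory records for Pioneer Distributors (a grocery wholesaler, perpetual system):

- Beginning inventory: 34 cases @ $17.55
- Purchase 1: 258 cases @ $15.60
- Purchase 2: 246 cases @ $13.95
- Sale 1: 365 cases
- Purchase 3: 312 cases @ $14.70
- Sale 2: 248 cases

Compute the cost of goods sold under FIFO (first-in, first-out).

COGS = $9,155.70

Sale 1 (365) [FIFO — oldest first]: 34 @ $17.55 + 258 @ $15.60 + 73 @ $13.95 = $5,639.85
Sale 2 (248) [FIFO — oldest first]: 173 @ $13.95 + 75 @ $14.70 = $3,515.85
Total COGS = $5,639.85 + $3,515.85 = $9,155.70
Ending inventory: 237 @ $14.70 = $3,483.90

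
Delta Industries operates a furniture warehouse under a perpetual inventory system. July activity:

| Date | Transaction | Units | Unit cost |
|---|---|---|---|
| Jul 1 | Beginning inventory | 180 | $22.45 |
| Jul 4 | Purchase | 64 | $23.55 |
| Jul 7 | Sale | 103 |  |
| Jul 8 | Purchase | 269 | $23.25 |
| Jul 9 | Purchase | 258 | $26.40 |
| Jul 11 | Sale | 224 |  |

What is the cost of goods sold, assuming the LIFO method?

Jul 7, 103 sold [LIFO — newest first]: 64 @ $23.55 + 39 @ $22.45 = $2,382.75
Jul 11, 224 sold [LIFO — newest first]: 224 @ $26.40 = $5,913.60
Total COGS = $2,382.75 + $5,913.60 = $8,296.35
Ending inventory: 141 @ $22.45 + 269 @ $23.25 + 34 @ $26.40 = $10,317.30

COGS = $8,296.35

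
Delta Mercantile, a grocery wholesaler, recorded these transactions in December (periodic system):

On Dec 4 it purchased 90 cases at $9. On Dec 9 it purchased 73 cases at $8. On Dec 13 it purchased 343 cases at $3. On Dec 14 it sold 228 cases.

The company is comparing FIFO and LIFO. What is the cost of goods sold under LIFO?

COGS = $684

FIFO COGS: 90 @ $9 + 73 @ $8 + 65 @ $3 = $1,589
LIFO COGS: 228 @ $3 = $684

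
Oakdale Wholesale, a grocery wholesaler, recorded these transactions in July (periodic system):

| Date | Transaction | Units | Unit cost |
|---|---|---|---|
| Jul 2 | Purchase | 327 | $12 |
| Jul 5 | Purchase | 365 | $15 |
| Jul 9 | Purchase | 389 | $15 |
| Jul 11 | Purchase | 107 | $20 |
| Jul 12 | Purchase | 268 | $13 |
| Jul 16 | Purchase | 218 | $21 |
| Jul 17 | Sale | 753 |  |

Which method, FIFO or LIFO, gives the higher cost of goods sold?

LIFO

FIFO COGS: 327 @ $12 + 365 @ $15 + 61 @ $15 = $10,314
LIFO COGS: 218 @ $21 + 268 @ $13 + 107 @ $20 + 160 @ $15 = $12,602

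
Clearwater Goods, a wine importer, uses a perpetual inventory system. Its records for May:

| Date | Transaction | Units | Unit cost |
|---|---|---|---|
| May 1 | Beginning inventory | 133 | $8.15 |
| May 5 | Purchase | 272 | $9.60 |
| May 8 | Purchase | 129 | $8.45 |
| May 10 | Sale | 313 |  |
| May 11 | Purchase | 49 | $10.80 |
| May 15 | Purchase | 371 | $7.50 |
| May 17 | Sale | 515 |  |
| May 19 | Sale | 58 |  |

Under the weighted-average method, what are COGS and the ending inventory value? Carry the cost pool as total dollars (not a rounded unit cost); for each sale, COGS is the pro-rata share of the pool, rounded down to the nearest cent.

COGS = $7,535.48; ending inventory = $561.42

After May 1: 133 on hand, pool $1,083.95 (≈ $8.1500 each)
After May 5: 405 on hand, pool $3,695.15 (≈ $9.1238 each)
After May 8: 534 on hand, pool $4,785.20 (≈ $8.9610 each)
May 10, sell 313: 313/534 × $4,785.20 → $2,804.80
After May 11: 270 on hand, pool $2,509.60 (≈ $9.2948 each)
After May 15: 641 on hand, pool $5,292.10 (≈ $8.2560 each)
May 17, sell 515: 515/641 × $5,292.10 → $4,251.84
May 19, sell 58: 58/126 × $1,040.26 → $478.84
Total COGS = $2,804.80 + $4,251.84 + $478.84 = $7,535.48
Ending inventory (cost pool remaining) = $561.42
Check: goods available $8,096.90 = COGS $7,535.48 + ending $561.42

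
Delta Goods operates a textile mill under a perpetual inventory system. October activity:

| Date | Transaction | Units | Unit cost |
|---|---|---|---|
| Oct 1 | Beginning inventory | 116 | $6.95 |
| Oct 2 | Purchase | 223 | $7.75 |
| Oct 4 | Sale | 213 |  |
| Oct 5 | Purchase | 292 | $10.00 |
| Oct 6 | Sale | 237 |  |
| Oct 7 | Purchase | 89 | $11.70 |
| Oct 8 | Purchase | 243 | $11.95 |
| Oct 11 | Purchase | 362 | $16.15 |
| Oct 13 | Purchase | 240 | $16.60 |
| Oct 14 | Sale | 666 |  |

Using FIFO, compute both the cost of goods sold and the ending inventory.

Oct 4, 213 sold [FIFO — oldest first]: 116 @ $6.95 + 97 @ $7.75 = $1,557.95
Oct 6, 237 sold [FIFO — oldest first]: 126 @ $7.75 + 111 @ $10.00 = $2,086.50
Oct 14, 666 sold [FIFO — oldest first]: 181 @ $10.00 + 89 @ $11.70 + 243 @ $11.95 + 153 @ $16.15 = $8,226.10
Total COGS = $1,557.95 + $2,086.50 + $8,226.10 = $11,870.55
Ending inventory: 209 @ $16.15 + 240 @ $16.60 = $7,359.35

COGS = $11,870.55; ending inventory = $7,359.35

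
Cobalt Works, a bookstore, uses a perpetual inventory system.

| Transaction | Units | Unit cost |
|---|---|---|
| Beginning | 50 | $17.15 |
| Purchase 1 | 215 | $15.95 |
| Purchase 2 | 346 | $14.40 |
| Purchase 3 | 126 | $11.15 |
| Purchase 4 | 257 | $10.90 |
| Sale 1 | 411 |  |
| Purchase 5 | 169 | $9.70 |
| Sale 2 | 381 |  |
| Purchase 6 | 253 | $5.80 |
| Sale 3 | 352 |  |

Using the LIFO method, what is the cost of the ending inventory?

Sale 1 (411) [LIFO — newest first]: 257 @ $10.90 + 126 @ $11.15 + 28 @ $14.40 = $4,609.40
Sale 2 (381) [LIFO — newest first]: 169 @ $9.70 + 212 @ $14.40 = $4,692.10
Sale 3 (352) [LIFO — newest first]: 253 @ $5.80 + 99 @ $14.40 = $2,893.00
Total COGS = $4,609.40 + $4,692.10 + $2,893.00 = $12,194.50
Ending inventory: 50 @ $17.15 + 215 @ $15.95 + 7 @ $14.40 = $4,387.55
Check: goods available $16,582.05 = COGS $12,194.50 + ending $4,387.55

Ending inventory = $4,387.55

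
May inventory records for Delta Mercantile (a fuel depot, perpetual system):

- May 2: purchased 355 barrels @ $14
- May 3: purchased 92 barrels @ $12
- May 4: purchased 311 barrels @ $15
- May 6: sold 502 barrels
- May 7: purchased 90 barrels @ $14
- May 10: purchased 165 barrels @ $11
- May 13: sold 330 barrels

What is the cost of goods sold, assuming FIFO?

May 6, 502 sold [FIFO — oldest first]: 355 @ $14 + 92 @ $12 + 55 @ $15 = $6,899
May 13, 330 sold [FIFO — oldest first]: 256 @ $15 + 74 @ $14 = $4,876
Total COGS = $6,899 + $4,876 = $11,775
Ending inventory: 16 @ $14 + 165 @ $11 = $2,039

COGS = $11,775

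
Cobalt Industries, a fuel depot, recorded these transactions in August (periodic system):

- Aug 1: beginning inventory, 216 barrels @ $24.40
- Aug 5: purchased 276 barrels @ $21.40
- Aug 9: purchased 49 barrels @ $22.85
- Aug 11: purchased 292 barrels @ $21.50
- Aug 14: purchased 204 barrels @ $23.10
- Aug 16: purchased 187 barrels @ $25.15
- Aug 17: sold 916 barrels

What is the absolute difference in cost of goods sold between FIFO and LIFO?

FIFO COGS: 216 @ $24.40 + 276 @ $21.40 + 49 @ $22.85 + 292 @ $21.50 + 83 @ $23.10 = $20,491.75
LIFO COGS: 187 @ $25.15 + 204 @ $23.10 + 292 @ $21.50 + 49 @ $22.85 + 184 @ $21.40 = $20,750.70
Difference = |$20,491.75 − $20,750.70| = $258.95

$258.95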